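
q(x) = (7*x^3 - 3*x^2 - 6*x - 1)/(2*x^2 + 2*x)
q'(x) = (-4*x - 2)*(7*x^3 - 3*x^2 - 6*x - 1)/(2*x^2 + 2*x)^2 + (21*x^2 - 6*x - 6)/(2*x^2 + 2*x) = (7*x^4 + 14*x^3 + 3*x^2 + 2*x + 1)/(2*x^2*(x^2 + 2*x + 1))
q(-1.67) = -14.28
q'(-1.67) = -1.89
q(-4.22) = -20.43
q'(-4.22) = 3.29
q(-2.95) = -16.44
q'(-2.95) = 2.90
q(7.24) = 20.57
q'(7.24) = 3.47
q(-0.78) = 4.27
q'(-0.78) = -47.33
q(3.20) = 6.64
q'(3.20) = 3.41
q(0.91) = -1.06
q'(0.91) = 3.42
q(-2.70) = -15.74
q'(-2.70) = 2.70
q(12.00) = 37.15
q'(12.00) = 3.49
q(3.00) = 5.96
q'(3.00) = 3.40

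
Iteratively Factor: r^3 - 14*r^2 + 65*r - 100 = (r - 5)*(r^2 - 9*r + 20) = (r - 5)*(r - 4)*(r - 5)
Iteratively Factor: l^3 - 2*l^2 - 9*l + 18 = (l - 3)*(l^2 + l - 6) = (l - 3)*(l + 3)*(l - 2)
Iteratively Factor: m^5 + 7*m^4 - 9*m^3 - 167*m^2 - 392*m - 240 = (m + 3)*(m^4 + 4*m^3 - 21*m^2 - 104*m - 80) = (m + 3)*(m + 4)*(m^3 - 21*m - 20) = (m + 3)*(m + 4)^2*(m^2 - 4*m - 5) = (m + 1)*(m + 3)*(m + 4)^2*(m - 5)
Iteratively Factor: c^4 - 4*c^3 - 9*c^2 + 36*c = (c)*(c^3 - 4*c^2 - 9*c + 36) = c*(c - 4)*(c^2 - 9) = c*(c - 4)*(c + 3)*(c - 3)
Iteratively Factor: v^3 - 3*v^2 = (v)*(v^2 - 3*v) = v*(v - 3)*(v)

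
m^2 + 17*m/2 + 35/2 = (m + 7/2)*(m + 5)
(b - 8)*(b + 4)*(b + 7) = b^3 + 3*b^2 - 60*b - 224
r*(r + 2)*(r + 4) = r^3 + 6*r^2 + 8*r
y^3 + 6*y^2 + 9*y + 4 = (y + 1)^2*(y + 4)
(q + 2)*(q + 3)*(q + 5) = q^3 + 10*q^2 + 31*q + 30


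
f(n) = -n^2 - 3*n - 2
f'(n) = -2*n - 3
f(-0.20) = -1.44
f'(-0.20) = -2.60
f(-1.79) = 0.17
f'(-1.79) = 0.58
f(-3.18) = -2.57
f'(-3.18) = 3.36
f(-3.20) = -2.64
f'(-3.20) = 3.40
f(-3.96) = -5.80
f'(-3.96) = 4.92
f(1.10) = -6.51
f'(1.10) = -5.20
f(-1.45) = 0.25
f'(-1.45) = -0.10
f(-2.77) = -1.36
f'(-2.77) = 2.54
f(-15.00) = -182.00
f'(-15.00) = 27.00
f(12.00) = -182.00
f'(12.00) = -27.00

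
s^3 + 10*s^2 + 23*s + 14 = (s + 1)*(s + 2)*(s + 7)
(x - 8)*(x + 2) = x^2 - 6*x - 16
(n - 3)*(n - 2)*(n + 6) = n^3 + n^2 - 24*n + 36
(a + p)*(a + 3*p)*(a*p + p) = a^3*p + 4*a^2*p^2 + a^2*p + 3*a*p^3 + 4*a*p^2 + 3*p^3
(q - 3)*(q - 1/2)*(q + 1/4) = q^3 - 13*q^2/4 + 5*q/8 + 3/8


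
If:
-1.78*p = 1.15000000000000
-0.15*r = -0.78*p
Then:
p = -0.65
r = -3.36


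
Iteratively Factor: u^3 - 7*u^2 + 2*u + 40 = (u - 4)*(u^2 - 3*u - 10) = (u - 5)*(u - 4)*(u + 2)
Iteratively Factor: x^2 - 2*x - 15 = (x - 5)*(x + 3)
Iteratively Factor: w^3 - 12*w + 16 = (w - 2)*(w^2 + 2*w - 8) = (w - 2)^2*(w + 4)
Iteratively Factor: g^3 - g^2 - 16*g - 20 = (g - 5)*(g^2 + 4*g + 4) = (g - 5)*(g + 2)*(g + 2)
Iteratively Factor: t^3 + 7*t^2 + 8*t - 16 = (t - 1)*(t^2 + 8*t + 16) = (t - 1)*(t + 4)*(t + 4)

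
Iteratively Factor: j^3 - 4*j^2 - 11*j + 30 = (j - 5)*(j^2 + j - 6) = (j - 5)*(j + 3)*(j - 2)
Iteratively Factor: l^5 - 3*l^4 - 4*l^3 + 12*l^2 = (l - 3)*(l^4 - 4*l^2) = (l - 3)*(l - 2)*(l^3 + 2*l^2) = l*(l - 3)*(l - 2)*(l^2 + 2*l) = l*(l - 3)*(l - 2)*(l + 2)*(l)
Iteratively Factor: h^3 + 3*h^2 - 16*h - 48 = (h + 4)*(h^2 - h - 12) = (h + 3)*(h + 4)*(h - 4)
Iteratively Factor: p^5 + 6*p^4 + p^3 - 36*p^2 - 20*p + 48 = (p + 4)*(p^4 + 2*p^3 - 7*p^2 - 8*p + 12) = (p - 1)*(p + 4)*(p^3 + 3*p^2 - 4*p - 12) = (p - 1)*(p + 2)*(p + 4)*(p^2 + p - 6) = (p - 1)*(p + 2)*(p + 3)*(p + 4)*(p - 2)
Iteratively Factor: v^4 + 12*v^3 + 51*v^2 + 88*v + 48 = (v + 4)*(v^3 + 8*v^2 + 19*v + 12) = (v + 3)*(v + 4)*(v^2 + 5*v + 4) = (v + 1)*(v + 3)*(v + 4)*(v + 4)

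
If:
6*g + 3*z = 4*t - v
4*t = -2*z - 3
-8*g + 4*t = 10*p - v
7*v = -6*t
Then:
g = -19*z/21 - 17/28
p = 17*z/30 + 1/4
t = -z/2 - 3/4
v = 3*z/7 + 9/14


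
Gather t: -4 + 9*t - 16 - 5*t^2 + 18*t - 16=-5*t^2 + 27*t - 36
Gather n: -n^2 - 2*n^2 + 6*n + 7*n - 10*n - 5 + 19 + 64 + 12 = -3*n^2 + 3*n + 90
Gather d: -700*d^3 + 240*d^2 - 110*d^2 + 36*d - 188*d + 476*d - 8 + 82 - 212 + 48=-700*d^3 + 130*d^2 + 324*d - 90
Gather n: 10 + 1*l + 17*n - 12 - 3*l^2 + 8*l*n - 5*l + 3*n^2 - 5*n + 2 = -3*l^2 - 4*l + 3*n^2 + n*(8*l + 12)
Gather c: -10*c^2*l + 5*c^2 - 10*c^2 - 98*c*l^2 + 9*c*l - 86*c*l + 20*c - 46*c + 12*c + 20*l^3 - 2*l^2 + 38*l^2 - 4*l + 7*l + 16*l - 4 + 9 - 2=c^2*(-10*l - 5) + c*(-98*l^2 - 77*l - 14) + 20*l^3 + 36*l^2 + 19*l + 3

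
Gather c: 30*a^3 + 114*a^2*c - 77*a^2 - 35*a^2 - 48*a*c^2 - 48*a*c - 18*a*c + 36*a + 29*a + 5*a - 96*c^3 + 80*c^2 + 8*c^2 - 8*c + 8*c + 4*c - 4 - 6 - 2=30*a^3 - 112*a^2 + 70*a - 96*c^3 + c^2*(88 - 48*a) + c*(114*a^2 - 66*a + 4) - 12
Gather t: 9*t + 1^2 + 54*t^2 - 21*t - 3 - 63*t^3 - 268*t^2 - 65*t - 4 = -63*t^3 - 214*t^2 - 77*t - 6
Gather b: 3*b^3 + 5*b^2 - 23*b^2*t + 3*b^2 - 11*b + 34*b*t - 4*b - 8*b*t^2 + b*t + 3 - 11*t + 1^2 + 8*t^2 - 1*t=3*b^3 + b^2*(8 - 23*t) + b*(-8*t^2 + 35*t - 15) + 8*t^2 - 12*t + 4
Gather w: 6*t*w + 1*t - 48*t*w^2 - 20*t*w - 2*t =-48*t*w^2 - 14*t*w - t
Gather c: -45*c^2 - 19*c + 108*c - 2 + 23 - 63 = -45*c^2 + 89*c - 42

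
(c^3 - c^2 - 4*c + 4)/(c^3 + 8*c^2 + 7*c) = (c^3 - c^2 - 4*c + 4)/(c*(c^2 + 8*c + 7))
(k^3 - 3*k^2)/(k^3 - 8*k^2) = (k - 3)/(k - 8)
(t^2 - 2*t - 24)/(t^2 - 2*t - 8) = (-t^2 + 2*t + 24)/(-t^2 + 2*t + 8)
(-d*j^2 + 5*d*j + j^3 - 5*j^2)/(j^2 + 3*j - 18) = j*(-d*j + 5*d + j^2 - 5*j)/(j^2 + 3*j - 18)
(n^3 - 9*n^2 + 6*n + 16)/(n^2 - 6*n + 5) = (n^3 - 9*n^2 + 6*n + 16)/(n^2 - 6*n + 5)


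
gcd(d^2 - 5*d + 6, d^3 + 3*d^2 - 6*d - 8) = d - 2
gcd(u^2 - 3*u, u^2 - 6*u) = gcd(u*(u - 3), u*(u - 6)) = u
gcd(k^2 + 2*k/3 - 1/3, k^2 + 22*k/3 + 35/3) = 1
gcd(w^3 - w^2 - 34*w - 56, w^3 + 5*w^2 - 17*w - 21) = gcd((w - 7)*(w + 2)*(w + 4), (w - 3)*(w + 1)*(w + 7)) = 1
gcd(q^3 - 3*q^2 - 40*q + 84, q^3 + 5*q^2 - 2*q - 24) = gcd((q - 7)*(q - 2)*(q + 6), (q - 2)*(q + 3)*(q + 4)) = q - 2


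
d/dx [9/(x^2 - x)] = 9*(1 - 2*x)/(x^2*(x - 1)^2)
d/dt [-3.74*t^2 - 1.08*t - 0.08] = -7.48*t - 1.08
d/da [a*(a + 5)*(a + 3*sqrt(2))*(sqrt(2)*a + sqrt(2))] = 4*sqrt(2)*a^3 + 18*a^2 + 18*sqrt(2)*a^2 + 10*sqrt(2)*a + 72*a + 30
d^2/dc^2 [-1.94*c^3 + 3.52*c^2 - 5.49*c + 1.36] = 7.04 - 11.64*c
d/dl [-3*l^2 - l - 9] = -6*l - 1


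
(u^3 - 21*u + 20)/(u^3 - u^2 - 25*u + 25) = (u - 4)/(u - 5)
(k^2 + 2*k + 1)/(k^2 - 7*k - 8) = (k + 1)/(k - 8)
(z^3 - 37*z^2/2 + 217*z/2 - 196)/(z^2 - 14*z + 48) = (2*z^2 - 21*z + 49)/(2*(z - 6))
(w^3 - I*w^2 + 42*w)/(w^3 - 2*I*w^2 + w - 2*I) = w*(w^2 - I*w + 42)/(w^3 - 2*I*w^2 + w - 2*I)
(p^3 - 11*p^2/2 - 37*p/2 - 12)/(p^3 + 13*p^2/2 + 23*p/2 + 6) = (p - 8)/(p + 4)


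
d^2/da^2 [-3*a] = 0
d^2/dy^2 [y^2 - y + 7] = 2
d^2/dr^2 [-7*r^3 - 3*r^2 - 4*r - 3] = -42*r - 6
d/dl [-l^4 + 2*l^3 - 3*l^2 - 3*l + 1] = -4*l^3 + 6*l^2 - 6*l - 3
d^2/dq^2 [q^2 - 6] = 2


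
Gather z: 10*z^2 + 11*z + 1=10*z^2 + 11*z + 1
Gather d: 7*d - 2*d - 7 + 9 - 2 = 5*d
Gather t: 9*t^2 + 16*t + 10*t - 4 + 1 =9*t^2 + 26*t - 3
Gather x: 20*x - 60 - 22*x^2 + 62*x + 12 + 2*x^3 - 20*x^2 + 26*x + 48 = 2*x^3 - 42*x^2 + 108*x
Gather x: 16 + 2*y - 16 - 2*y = 0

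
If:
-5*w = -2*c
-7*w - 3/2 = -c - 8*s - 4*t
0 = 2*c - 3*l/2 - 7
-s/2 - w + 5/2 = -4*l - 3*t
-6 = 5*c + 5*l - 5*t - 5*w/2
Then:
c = 13213/5642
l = -4356/2821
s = -709/14105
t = 21572/14105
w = 13213/14105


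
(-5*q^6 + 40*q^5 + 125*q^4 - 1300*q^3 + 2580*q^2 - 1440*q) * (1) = -5*q^6 + 40*q^5 + 125*q^4 - 1300*q^3 + 2580*q^2 - 1440*q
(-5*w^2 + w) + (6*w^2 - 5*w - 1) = w^2 - 4*w - 1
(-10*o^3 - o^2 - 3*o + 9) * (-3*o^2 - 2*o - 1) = 30*o^5 + 23*o^4 + 21*o^3 - 20*o^2 - 15*o - 9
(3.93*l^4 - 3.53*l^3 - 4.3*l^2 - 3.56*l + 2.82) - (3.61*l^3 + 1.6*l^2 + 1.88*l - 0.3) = 3.93*l^4 - 7.14*l^3 - 5.9*l^2 - 5.44*l + 3.12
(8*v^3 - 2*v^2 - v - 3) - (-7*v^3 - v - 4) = 15*v^3 - 2*v^2 + 1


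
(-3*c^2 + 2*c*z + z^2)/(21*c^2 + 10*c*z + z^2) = (-c + z)/(7*c + z)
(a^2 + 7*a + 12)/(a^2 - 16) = (a + 3)/(a - 4)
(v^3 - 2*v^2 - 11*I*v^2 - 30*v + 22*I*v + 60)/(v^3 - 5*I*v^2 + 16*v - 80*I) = (v^2 + v*(-2 - 6*I) + 12*I)/(v^2 + 16)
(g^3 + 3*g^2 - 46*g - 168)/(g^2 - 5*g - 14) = (g^2 + 10*g + 24)/(g + 2)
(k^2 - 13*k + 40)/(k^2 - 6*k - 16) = (k - 5)/(k + 2)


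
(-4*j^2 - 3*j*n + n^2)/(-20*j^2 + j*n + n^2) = (j + n)/(5*j + n)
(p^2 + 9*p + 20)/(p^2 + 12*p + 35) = (p + 4)/(p + 7)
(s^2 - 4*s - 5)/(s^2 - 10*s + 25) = (s + 1)/(s - 5)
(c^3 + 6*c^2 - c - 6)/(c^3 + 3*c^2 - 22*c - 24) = (c - 1)/(c - 4)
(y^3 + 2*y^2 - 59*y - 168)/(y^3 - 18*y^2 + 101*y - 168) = (y^2 + 10*y + 21)/(y^2 - 10*y + 21)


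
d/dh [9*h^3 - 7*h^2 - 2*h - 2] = 27*h^2 - 14*h - 2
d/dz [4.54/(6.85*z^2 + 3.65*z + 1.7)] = (-62.198*z - 16.571)/(6.85*z^2 + 3.65*z + 1.7)^2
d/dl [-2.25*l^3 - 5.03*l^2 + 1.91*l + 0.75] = -6.75*l^2 - 10.06*l + 1.91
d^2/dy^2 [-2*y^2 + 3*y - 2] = -4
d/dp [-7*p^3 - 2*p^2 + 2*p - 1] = -21*p^2 - 4*p + 2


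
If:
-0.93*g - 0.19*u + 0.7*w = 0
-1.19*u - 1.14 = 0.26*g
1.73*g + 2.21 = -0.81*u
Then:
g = -0.92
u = -0.76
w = -1.43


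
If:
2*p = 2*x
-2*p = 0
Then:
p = 0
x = 0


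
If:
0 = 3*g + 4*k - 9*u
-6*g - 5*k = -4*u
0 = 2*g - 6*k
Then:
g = 0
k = 0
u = 0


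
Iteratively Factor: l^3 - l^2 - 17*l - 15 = (l + 1)*(l^2 - 2*l - 15) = (l + 1)*(l + 3)*(l - 5)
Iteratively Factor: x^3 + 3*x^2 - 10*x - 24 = (x - 3)*(x^2 + 6*x + 8) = (x - 3)*(x + 4)*(x + 2)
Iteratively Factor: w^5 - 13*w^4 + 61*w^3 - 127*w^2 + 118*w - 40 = (w - 5)*(w^4 - 8*w^3 + 21*w^2 - 22*w + 8) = (w - 5)*(w - 2)*(w^3 - 6*w^2 + 9*w - 4) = (w - 5)*(w - 2)*(w - 1)*(w^2 - 5*w + 4) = (w - 5)*(w - 2)*(w - 1)^2*(w - 4)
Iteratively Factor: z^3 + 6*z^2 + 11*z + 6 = (z + 1)*(z^2 + 5*z + 6) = (z + 1)*(z + 2)*(z + 3)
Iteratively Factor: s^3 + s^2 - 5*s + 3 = (s - 1)*(s^2 + 2*s - 3) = (s - 1)^2*(s + 3)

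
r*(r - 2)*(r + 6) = r^3 + 4*r^2 - 12*r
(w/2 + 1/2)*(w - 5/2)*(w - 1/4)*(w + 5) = w^4/2 + 13*w^3/8 - 87*w^2/16 - 5*w + 25/16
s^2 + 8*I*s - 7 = (s + I)*(s + 7*I)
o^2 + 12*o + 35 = (o + 5)*(o + 7)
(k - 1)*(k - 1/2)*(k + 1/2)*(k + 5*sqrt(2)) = k^4 - k^3 + 5*sqrt(2)*k^3 - 5*sqrt(2)*k^2 - k^2/4 - 5*sqrt(2)*k/4 + k/4 + 5*sqrt(2)/4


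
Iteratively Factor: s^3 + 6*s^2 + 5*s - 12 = (s - 1)*(s^2 + 7*s + 12) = (s - 1)*(s + 4)*(s + 3)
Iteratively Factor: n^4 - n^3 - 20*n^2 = (n - 5)*(n^3 + 4*n^2) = n*(n - 5)*(n^2 + 4*n) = n^2*(n - 5)*(n + 4)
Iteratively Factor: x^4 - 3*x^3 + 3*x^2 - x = (x - 1)*(x^3 - 2*x^2 + x) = (x - 1)^2*(x^2 - x) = x*(x - 1)^2*(x - 1)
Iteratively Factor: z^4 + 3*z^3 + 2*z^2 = (z + 2)*(z^3 + z^2) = z*(z + 2)*(z^2 + z) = z*(z + 1)*(z + 2)*(z)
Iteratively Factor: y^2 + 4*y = (y)*(y + 4)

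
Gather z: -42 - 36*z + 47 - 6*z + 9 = 14 - 42*z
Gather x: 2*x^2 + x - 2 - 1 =2*x^2 + x - 3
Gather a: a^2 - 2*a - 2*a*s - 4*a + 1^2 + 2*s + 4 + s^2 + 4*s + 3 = a^2 + a*(-2*s - 6) + s^2 + 6*s + 8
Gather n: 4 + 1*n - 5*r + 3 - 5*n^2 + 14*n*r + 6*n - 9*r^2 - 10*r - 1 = -5*n^2 + n*(14*r + 7) - 9*r^2 - 15*r + 6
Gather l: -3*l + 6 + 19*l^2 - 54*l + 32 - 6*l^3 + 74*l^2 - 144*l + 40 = -6*l^3 + 93*l^2 - 201*l + 78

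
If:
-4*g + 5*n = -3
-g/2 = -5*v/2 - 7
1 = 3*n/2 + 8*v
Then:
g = 243/28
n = 222/35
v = -149/140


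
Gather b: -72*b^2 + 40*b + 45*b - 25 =-72*b^2 + 85*b - 25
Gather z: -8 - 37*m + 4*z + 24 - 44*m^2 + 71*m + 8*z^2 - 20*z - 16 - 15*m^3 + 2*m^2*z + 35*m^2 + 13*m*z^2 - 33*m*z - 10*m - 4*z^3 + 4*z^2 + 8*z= -15*m^3 - 9*m^2 + 24*m - 4*z^3 + z^2*(13*m + 12) + z*(2*m^2 - 33*m - 8)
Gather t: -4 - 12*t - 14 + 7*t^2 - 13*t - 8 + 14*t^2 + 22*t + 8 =21*t^2 - 3*t - 18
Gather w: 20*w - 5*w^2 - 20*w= -5*w^2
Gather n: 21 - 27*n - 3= 18 - 27*n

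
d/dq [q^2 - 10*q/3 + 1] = 2*q - 10/3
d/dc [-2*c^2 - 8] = -4*c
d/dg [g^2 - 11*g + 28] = 2*g - 11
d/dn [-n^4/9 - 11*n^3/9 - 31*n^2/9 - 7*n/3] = -4*n^3/9 - 11*n^2/3 - 62*n/9 - 7/3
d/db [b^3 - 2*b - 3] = 3*b^2 - 2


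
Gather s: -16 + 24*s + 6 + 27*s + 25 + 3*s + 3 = 54*s + 18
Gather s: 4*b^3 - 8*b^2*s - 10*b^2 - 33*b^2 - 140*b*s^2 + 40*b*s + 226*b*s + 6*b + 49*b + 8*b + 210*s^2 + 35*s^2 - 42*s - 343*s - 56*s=4*b^3 - 43*b^2 + 63*b + s^2*(245 - 140*b) + s*(-8*b^2 + 266*b - 441)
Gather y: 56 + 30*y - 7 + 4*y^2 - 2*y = 4*y^2 + 28*y + 49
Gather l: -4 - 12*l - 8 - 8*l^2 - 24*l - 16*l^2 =-24*l^2 - 36*l - 12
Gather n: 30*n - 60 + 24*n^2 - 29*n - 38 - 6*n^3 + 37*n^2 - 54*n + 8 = -6*n^3 + 61*n^2 - 53*n - 90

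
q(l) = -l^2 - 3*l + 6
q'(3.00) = -9.00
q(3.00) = -12.00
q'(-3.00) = 3.00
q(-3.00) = 6.00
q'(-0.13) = -2.74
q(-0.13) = 6.37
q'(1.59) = -6.18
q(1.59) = -1.30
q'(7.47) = -17.94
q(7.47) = -72.21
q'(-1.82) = 0.64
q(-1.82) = 8.15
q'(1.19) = -5.38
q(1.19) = 1.01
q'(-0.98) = -1.04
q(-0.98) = 7.98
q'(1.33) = -5.66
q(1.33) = 0.24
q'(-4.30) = 5.60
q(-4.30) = 0.41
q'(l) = -2*l - 3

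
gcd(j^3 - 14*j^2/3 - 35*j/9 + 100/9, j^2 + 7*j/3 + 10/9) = j + 5/3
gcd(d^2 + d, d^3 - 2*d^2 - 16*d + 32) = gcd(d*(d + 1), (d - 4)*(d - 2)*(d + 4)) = 1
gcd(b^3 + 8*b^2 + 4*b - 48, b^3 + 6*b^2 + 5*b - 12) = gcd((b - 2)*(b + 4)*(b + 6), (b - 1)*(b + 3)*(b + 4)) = b + 4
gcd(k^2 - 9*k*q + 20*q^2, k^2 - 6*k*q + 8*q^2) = -k + 4*q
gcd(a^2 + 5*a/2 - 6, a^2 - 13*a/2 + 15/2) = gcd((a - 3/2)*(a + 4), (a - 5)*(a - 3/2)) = a - 3/2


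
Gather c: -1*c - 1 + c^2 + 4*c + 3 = c^2 + 3*c + 2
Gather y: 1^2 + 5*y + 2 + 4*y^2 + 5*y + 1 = 4*y^2 + 10*y + 4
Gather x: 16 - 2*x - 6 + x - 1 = 9 - x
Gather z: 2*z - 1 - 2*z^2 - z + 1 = -2*z^2 + z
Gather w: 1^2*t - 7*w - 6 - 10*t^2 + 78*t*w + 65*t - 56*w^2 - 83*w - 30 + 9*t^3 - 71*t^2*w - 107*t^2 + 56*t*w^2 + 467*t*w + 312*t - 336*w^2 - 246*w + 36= 9*t^3 - 117*t^2 + 378*t + w^2*(56*t - 392) + w*(-71*t^2 + 545*t - 336)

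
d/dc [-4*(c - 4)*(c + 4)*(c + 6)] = -12*c^2 - 48*c + 64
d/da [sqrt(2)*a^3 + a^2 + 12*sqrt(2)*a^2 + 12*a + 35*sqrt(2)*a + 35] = 3*sqrt(2)*a^2 + 2*a + 24*sqrt(2)*a + 12 + 35*sqrt(2)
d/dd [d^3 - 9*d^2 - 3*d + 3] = 3*d^2 - 18*d - 3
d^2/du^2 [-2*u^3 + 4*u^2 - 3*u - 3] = 8 - 12*u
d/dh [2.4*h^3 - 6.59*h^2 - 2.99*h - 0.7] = 7.2*h^2 - 13.18*h - 2.99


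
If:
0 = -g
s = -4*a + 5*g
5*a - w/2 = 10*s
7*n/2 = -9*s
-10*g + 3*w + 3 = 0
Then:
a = -1/90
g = 0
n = -4/35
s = 2/45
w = -1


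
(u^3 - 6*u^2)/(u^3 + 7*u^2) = (u - 6)/(u + 7)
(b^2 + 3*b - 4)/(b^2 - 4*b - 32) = (b - 1)/(b - 8)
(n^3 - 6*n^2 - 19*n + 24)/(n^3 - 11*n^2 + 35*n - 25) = (n^2 - 5*n - 24)/(n^2 - 10*n + 25)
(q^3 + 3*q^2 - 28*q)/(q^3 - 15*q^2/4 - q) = 4*(q + 7)/(4*q + 1)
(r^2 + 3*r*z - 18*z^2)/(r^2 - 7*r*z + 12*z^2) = (-r - 6*z)/(-r + 4*z)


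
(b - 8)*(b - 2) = b^2 - 10*b + 16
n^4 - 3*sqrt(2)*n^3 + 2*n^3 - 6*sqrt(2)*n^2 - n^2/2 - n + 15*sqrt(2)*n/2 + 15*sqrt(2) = (n + 2)*(n - 5*sqrt(2)/2)*(n - 3*sqrt(2)/2)*(n + sqrt(2))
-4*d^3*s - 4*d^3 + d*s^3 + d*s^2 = (-2*d + s)*(2*d + s)*(d*s + d)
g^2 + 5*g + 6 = (g + 2)*(g + 3)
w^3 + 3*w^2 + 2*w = w*(w + 1)*(w + 2)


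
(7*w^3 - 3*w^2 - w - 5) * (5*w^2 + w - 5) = 35*w^5 - 8*w^4 - 43*w^3 - 11*w^2 + 25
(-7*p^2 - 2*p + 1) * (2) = -14*p^2 - 4*p + 2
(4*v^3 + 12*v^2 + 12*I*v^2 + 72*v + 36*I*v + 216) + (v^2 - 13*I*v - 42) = 4*v^3 + 13*v^2 + 12*I*v^2 + 72*v + 23*I*v + 174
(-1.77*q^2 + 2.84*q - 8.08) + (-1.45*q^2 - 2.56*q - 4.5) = -3.22*q^2 + 0.28*q - 12.58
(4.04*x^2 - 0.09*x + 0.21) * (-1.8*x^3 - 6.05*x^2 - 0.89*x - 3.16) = -7.272*x^5 - 24.28*x^4 - 3.4291*x^3 - 13.9568*x^2 + 0.0975*x - 0.6636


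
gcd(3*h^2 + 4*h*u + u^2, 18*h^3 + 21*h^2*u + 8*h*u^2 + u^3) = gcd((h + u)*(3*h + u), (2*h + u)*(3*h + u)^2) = 3*h + u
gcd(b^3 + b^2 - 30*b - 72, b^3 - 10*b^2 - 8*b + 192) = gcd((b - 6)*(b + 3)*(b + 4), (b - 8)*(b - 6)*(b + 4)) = b^2 - 2*b - 24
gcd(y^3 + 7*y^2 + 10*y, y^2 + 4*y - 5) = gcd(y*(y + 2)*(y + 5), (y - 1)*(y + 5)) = y + 5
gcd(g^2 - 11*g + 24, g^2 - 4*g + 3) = g - 3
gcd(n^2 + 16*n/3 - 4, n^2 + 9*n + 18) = n + 6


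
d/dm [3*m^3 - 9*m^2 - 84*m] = 9*m^2 - 18*m - 84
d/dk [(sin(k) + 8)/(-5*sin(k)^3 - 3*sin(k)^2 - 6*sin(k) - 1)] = (10*sin(k)^3 + 123*sin(k)^2 + 48*sin(k) + 47)*cos(k)/(5*sin(k)^3 + 3*sin(k)^2 + 6*sin(k) + 1)^2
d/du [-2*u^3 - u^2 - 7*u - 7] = -6*u^2 - 2*u - 7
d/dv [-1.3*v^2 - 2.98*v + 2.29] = -2.6*v - 2.98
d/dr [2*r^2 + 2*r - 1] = 4*r + 2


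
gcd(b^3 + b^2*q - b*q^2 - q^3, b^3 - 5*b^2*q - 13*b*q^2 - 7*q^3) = b^2 + 2*b*q + q^2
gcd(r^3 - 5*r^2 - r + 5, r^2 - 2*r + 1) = r - 1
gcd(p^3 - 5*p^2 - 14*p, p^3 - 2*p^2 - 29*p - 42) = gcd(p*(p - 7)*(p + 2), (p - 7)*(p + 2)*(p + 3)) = p^2 - 5*p - 14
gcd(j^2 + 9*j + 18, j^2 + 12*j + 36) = j + 6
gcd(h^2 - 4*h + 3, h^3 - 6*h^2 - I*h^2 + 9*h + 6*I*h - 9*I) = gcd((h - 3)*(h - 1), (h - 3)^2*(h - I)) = h - 3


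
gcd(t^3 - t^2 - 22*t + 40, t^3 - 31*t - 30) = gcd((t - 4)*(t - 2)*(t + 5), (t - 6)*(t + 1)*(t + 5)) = t + 5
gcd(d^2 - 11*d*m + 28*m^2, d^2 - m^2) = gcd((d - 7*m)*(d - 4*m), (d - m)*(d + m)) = 1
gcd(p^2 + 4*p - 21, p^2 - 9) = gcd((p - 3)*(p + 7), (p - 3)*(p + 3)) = p - 3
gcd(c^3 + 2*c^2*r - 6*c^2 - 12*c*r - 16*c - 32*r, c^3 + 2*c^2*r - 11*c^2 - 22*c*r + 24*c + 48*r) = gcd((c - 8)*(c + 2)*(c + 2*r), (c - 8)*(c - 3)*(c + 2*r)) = c^2 + 2*c*r - 8*c - 16*r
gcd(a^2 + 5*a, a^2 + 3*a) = a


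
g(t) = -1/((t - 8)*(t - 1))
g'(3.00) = -0.03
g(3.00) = 0.10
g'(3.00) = -0.03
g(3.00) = 0.10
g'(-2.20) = -0.01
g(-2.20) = -0.03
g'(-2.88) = -0.01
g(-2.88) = -0.02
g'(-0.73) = -0.05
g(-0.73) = -0.07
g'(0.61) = -0.94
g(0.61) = -0.35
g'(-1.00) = -0.03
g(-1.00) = -0.06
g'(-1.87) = -0.02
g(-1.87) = -0.04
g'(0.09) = -0.17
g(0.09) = -0.14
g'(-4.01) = -0.00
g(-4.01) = -0.02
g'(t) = 1/((t - 8)*(t - 1)^2) + 1/((t - 8)^2*(t - 1)) = (2*t - 9)/((t - 8)^2*(t - 1)^2)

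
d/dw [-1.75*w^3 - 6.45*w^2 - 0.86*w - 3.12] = -5.25*w^2 - 12.9*w - 0.86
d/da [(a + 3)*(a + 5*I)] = 2*a + 3 + 5*I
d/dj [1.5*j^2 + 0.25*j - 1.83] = 3.0*j + 0.25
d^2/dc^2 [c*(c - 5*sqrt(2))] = 2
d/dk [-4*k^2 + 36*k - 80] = 36 - 8*k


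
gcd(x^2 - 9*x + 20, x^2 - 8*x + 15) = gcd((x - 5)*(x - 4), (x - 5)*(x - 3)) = x - 5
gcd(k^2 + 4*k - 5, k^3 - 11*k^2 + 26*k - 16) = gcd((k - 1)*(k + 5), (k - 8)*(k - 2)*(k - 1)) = k - 1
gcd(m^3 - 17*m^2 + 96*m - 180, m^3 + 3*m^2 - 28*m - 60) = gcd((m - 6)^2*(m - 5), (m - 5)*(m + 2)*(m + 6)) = m - 5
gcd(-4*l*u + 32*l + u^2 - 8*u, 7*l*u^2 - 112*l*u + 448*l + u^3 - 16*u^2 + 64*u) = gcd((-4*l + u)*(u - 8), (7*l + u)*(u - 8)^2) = u - 8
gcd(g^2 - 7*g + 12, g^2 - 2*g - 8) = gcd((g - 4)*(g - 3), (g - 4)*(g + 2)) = g - 4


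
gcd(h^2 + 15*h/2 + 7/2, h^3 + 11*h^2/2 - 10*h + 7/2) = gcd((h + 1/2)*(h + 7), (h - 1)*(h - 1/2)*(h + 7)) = h + 7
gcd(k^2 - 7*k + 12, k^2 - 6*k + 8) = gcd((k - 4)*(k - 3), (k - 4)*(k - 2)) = k - 4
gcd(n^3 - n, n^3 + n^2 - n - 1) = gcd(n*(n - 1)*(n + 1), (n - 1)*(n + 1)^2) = n^2 - 1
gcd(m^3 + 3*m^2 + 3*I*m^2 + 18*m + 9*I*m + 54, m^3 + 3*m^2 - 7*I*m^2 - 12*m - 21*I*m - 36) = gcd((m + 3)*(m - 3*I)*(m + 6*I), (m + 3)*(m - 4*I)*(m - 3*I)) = m^2 + m*(3 - 3*I) - 9*I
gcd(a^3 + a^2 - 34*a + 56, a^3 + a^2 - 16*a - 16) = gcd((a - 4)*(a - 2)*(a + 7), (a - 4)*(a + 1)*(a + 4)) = a - 4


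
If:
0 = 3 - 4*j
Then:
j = 3/4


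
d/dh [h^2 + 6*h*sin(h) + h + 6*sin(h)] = 6*h*cos(h) + 2*h + 6*sqrt(2)*sin(h + pi/4) + 1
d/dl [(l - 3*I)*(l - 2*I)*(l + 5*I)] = 3*l^2 + 19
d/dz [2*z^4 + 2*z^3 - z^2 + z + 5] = 8*z^3 + 6*z^2 - 2*z + 1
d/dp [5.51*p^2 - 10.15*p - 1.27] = 11.02*p - 10.15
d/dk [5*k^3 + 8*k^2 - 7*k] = 15*k^2 + 16*k - 7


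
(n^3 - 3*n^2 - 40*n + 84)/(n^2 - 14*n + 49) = (n^2 + 4*n - 12)/(n - 7)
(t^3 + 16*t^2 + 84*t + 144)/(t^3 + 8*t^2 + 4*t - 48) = (t + 6)/(t - 2)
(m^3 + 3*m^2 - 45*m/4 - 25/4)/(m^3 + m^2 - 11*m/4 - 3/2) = (2*m^2 + 5*m - 25)/(2*m^2 + m - 6)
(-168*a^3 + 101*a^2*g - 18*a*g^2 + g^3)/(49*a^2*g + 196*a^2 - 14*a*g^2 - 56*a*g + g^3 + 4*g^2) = (-24*a^2 + 11*a*g - g^2)/(7*a*g + 28*a - g^2 - 4*g)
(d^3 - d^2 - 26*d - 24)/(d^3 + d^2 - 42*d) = (d^2 + 5*d + 4)/(d*(d + 7))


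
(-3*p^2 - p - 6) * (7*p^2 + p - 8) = -21*p^4 - 10*p^3 - 19*p^2 + 2*p + 48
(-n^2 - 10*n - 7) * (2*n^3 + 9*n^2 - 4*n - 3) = -2*n^5 - 29*n^4 - 100*n^3 - 20*n^2 + 58*n + 21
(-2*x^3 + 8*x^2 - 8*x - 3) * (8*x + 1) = -16*x^4 + 62*x^3 - 56*x^2 - 32*x - 3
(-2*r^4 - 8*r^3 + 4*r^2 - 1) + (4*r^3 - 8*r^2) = -2*r^4 - 4*r^3 - 4*r^2 - 1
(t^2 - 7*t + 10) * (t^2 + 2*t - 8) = t^4 - 5*t^3 - 12*t^2 + 76*t - 80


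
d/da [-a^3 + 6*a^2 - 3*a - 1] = -3*a^2 + 12*a - 3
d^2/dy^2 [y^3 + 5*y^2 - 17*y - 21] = 6*y + 10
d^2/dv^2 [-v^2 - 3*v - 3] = -2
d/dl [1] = 0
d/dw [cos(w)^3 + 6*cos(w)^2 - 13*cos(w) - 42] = (-3*cos(w)^2 - 12*cos(w) + 13)*sin(w)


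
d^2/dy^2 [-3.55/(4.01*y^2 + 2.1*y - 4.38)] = (114.16871*y^2 + 59.7891*y - 3.55*(8.02*y + 2.1)*(16.04*y + 4.2) - 124.70298)/(4.01*y^2 + 2.1*y - 4.38)^3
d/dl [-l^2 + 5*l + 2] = 5 - 2*l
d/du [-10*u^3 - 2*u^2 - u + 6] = -30*u^2 - 4*u - 1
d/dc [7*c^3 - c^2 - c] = 21*c^2 - 2*c - 1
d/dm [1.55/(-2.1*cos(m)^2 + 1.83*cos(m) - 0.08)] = (2.8365 - 6.51*cos(m))*sin(m)/(2.1*cos(m)^2 - 1.83*cos(m) + 0.08)^2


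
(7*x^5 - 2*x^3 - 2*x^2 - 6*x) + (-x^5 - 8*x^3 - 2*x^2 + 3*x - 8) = 6*x^5 - 10*x^3 - 4*x^2 - 3*x - 8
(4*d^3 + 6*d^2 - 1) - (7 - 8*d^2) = 4*d^3 + 14*d^2 - 8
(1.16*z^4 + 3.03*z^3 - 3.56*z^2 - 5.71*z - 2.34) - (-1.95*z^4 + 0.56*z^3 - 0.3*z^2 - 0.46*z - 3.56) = 3.11*z^4 + 2.47*z^3 - 3.26*z^2 - 5.25*z + 1.22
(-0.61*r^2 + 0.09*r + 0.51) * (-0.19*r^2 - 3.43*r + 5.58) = 0.1159*r^4 + 2.0752*r^3 - 3.8094*r^2 - 1.2471*r + 2.8458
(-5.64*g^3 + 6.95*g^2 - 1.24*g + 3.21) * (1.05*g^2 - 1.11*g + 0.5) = -5.922*g^5 + 13.5579*g^4 - 11.8365*g^3 + 8.2219*g^2 - 4.1831*g + 1.605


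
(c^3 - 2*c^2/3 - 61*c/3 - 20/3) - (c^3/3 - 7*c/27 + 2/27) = 2*c^3/3 - 2*c^2/3 - 542*c/27 - 182/27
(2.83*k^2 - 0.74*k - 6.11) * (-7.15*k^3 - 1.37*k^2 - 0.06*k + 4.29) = -20.2345*k^5 + 1.4139*k^4 + 44.5305*k^3 + 20.5558*k^2 - 2.808*k - 26.2119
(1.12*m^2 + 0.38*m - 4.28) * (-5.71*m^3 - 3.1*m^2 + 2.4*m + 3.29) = -6.3952*m^5 - 5.6418*m^4 + 25.9488*m^3 + 17.8648*m^2 - 9.0218*m - 14.0812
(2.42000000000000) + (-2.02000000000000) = 0.400000000000000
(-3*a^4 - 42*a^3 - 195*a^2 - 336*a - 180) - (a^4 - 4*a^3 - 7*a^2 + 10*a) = -4*a^4 - 38*a^3 - 188*a^2 - 346*a - 180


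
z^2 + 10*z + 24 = (z + 4)*(z + 6)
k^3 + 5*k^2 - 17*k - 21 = (k - 3)*(k + 1)*(k + 7)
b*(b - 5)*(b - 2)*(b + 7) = b^4 - 39*b^2 + 70*b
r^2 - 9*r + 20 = (r - 5)*(r - 4)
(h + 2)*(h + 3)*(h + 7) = h^3 + 12*h^2 + 41*h + 42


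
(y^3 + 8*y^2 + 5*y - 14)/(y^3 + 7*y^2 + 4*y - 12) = (y + 7)/(y + 6)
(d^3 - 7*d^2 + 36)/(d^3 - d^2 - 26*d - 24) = (d^2 - d - 6)/(d^2 + 5*d + 4)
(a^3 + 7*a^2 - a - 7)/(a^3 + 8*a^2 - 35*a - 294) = (a^2 - 1)/(a^2 + a - 42)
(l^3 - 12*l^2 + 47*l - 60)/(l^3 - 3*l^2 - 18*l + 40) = (l^2 - 7*l + 12)/(l^2 + 2*l - 8)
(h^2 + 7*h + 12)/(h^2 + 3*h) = (h + 4)/h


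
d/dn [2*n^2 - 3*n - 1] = 4*n - 3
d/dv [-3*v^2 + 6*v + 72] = 6 - 6*v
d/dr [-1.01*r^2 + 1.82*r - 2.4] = 1.82 - 2.02*r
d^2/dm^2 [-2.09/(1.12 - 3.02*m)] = 38.123272/(3.02*m - 1.12)^3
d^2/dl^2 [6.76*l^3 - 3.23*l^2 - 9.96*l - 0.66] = 40.56*l - 6.46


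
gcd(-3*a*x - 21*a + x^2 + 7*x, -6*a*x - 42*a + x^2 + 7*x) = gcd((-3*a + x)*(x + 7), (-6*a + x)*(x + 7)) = x + 7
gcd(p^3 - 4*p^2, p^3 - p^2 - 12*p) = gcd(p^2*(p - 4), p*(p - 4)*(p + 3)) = p^2 - 4*p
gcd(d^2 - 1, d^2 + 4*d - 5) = d - 1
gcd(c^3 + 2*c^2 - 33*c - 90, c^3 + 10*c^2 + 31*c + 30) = c^2 + 8*c + 15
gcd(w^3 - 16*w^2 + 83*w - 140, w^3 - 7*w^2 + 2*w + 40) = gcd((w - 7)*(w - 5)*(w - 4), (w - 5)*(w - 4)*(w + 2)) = w^2 - 9*w + 20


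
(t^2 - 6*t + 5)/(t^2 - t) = (t - 5)/t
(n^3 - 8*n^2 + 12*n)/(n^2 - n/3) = 3*(n^2 - 8*n + 12)/(3*n - 1)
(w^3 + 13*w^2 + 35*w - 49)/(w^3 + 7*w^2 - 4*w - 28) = (w^2 + 6*w - 7)/(w^2 - 4)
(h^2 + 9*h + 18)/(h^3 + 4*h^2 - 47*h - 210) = (h + 3)/(h^2 - 2*h - 35)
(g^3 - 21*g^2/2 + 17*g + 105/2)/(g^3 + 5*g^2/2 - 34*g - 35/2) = (2*g^2 - 11*g - 21)/(2*g^2 + 15*g + 7)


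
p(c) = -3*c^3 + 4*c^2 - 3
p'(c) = -9*c^2 + 8*c = c*(8 - 9*c)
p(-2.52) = 70.41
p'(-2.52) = -77.31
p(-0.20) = -2.82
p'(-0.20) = -1.96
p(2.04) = -11.82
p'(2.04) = -21.13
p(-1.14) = 6.64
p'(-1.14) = -20.82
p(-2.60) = 76.77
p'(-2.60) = -81.64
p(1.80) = -7.54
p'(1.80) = -14.76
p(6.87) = -786.94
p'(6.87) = -369.81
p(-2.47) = 66.61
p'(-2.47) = -74.67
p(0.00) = -3.00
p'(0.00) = 0.00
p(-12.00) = 5757.00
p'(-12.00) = -1392.00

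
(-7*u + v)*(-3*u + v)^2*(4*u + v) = -252*u^4 + 141*u^3*v - u^2*v^2 - 9*u*v^3 + v^4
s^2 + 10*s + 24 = (s + 4)*(s + 6)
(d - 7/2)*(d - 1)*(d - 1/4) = d^3 - 19*d^2/4 + 37*d/8 - 7/8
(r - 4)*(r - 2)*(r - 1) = r^3 - 7*r^2 + 14*r - 8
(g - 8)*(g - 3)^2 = g^3 - 14*g^2 + 57*g - 72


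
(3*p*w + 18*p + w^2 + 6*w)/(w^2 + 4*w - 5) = (3*p*w + 18*p + w^2 + 6*w)/(w^2 + 4*w - 5)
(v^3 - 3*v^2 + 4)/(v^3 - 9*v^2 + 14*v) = (v^2 - v - 2)/(v*(v - 7))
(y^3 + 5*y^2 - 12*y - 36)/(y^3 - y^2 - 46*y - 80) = (y^2 + 3*y - 18)/(y^2 - 3*y - 40)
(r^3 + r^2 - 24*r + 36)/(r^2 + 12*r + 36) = (r^2 - 5*r + 6)/(r + 6)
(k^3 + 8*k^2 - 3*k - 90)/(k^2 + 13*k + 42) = (k^2 + 2*k - 15)/(k + 7)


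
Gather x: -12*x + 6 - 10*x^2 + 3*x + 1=-10*x^2 - 9*x + 7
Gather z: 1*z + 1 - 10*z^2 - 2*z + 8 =-10*z^2 - z + 9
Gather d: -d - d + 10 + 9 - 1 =18 - 2*d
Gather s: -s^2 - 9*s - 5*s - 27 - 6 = -s^2 - 14*s - 33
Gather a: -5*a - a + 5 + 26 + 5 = 36 - 6*a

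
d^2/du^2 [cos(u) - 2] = -cos(u)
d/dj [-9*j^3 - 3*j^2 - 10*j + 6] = -27*j^2 - 6*j - 10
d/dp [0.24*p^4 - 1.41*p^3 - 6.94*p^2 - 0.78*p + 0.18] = 0.96*p^3 - 4.23*p^2 - 13.88*p - 0.78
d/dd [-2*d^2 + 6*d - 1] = 6 - 4*d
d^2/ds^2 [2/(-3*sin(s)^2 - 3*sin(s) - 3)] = 2*(4*sin(s)^3 + 3*sin(s)^2 - 9*sin(s) - 7)*sin(s)/(3*(sin(s)^2 + sin(s) + 1)^3)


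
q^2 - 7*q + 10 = (q - 5)*(q - 2)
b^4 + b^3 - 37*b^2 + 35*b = b*(b - 5)*(b - 1)*(b + 7)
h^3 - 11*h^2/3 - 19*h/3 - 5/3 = (h - 5)*(h + 1/3)*(h + 1)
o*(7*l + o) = 7*l*o + o^2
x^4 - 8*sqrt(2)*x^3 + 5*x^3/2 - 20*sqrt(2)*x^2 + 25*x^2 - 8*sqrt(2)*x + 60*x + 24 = (x + 1/2)*(x + 2)*(x - 6*sqrt(2))*(x - 2*sqrt(2))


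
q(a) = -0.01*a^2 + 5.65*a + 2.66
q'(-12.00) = 5.89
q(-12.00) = -66.58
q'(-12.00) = 5.89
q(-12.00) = -66.58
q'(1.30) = 5.62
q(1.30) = 9.99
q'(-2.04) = 5.69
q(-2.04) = -8.91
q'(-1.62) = 5.68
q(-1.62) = -6.52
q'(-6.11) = 5.77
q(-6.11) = -32.23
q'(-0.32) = 5.66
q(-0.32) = 0.85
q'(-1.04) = 5.67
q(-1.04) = -3.23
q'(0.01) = 5.65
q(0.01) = 2.72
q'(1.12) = 5.63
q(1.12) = 8.98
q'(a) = 5.65 - 0.02*a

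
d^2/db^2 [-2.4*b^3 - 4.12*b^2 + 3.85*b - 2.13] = -14.4*b - 8.24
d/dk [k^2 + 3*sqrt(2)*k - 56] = 2*k + 3*sqrt(2)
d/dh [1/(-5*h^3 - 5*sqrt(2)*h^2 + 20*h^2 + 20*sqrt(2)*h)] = (3*h^2 - 8*h + 2*sqrt(2)*h - 4*sqrt(2))/(5*h^2*(h^2 - 4*h + sqrt(2)*h - 4*sqrt(2))^2)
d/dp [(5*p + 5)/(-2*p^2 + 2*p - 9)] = 5*(2*p^2 + 4*p - 11)/(4*p^4 - 8*p^3 + 40*p^2 - 36*p + 81)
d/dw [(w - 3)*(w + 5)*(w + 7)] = 3*w^2 + 18*w - 1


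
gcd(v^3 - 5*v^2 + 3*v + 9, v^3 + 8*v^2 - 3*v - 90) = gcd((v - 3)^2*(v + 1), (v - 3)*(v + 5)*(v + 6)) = v - 3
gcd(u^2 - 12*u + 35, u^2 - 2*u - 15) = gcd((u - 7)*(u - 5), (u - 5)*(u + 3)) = u - 5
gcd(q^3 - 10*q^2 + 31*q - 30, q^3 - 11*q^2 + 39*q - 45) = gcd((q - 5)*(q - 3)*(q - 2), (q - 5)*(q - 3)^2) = q^2 - 8*q + 15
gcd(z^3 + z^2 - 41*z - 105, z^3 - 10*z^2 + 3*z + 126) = z^2 - 4*z - 21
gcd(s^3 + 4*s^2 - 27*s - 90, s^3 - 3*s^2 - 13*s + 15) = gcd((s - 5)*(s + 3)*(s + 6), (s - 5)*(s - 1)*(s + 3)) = s^2 - 2*s - 15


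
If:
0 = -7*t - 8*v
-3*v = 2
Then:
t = 16/21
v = -2/3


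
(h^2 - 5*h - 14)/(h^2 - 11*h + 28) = (h + 2)/(h - 4)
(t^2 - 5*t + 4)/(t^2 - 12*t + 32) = (t - 1)/(t - 8)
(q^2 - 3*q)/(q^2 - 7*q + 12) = q/(q - 4)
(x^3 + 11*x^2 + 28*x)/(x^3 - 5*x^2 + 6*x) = (x^2 + 11*x + 28)/(x^2 - 5*x + 6)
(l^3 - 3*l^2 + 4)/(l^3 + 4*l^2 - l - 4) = (l^2 - 4*l + 4)/(l^2 + 3*l - 4)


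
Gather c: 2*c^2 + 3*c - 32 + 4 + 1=2*c^2 + 3*c - 27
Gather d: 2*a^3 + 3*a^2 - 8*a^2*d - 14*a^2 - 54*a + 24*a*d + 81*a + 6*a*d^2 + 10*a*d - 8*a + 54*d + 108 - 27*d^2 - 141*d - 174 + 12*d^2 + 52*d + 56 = 2*a^3 - 11*a^2 + 19*a + d^2*(6*a - 15) + d*(-8*a^2 + 34*a - 35) - 10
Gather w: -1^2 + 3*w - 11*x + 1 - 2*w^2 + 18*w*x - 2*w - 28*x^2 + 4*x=-2*w^2 + w*(18*x + 1) - 28*x^2 - 7*x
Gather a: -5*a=-5*a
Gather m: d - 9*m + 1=d - 9*m + 1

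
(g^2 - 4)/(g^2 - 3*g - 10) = (g - 2)/(g - 5)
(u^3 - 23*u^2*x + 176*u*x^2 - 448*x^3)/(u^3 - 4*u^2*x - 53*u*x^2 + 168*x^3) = (-u^2 + 15*u*x - 56*x^2)/(-u^2 - 4*u*x + 21*x^2)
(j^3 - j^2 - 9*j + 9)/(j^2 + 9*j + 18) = (j^2 - 4*j + 3)/(j + 6)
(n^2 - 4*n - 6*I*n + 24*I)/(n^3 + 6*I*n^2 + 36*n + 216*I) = (n - 4)/(n^2 + 12*I*n - 36)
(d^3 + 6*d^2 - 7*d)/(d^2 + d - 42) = d*(d - 1)/(d - 6)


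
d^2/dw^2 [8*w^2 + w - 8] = 16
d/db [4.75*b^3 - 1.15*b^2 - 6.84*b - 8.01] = 14.25*b^2 - 2.3*b - 6.84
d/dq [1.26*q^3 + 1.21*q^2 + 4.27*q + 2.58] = 3.78*q^2 + 2.42*q + 4.27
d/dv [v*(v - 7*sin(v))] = -7*v*cos(v) + 2*v - 7*sin(v)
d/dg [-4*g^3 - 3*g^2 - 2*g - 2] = -12*g^2 - 6*g - 2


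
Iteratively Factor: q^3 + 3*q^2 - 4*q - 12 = (q - 2)*(q^2 + 5*q + 6) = (q - 2)*(q + 3)*(q + 2)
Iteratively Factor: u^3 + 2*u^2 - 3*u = (u + 3)*(u^2 - u) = u*(u + 3)*(u - 1)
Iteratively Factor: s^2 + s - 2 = (s - 1)*(s + 2)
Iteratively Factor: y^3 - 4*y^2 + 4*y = (y)*(y^2 - 4*y + 4) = y*(y - 2)*(y - 2)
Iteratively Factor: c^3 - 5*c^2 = (c)*(c^2 - 5*c) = c*(c - 5)*(c)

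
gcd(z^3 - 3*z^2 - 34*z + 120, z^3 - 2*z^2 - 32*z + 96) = z^2 + 2*z - 24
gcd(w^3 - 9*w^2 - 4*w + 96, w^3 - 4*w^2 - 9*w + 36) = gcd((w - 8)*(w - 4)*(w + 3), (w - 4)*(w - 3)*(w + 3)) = w^2 - w - 12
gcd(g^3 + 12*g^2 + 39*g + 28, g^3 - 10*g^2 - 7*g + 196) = g + 4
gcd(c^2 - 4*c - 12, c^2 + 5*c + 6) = c + 2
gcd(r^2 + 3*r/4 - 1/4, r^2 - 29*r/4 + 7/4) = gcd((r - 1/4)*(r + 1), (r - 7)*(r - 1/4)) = r - 1/4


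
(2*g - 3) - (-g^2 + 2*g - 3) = g^2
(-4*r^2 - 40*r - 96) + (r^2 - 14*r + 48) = -3*r^2 - 54*r - 48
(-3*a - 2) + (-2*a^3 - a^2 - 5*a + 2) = -2*a^3 - a^2 - 8*a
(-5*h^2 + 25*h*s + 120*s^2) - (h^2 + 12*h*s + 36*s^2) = -6*h^2 + 13*h*s + 84*s^2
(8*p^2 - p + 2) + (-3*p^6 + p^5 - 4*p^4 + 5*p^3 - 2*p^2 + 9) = -3*p^6 + p^5 - 4*p^4 + 5*p^3 + 6*p^2 - p + 11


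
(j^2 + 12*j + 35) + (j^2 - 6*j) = 2*j^2 + 6*j + 35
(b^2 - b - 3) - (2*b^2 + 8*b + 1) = -b^2 - 9*b - 4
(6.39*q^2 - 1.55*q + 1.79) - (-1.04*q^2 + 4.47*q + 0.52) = 7.43*q^2 - 6.02*q + 1.27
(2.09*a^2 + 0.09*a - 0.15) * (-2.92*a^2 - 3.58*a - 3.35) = -6.1028*a^4 - 7.745*a^3 - 6.8857*a^2 + 0.2355*a + 0.5025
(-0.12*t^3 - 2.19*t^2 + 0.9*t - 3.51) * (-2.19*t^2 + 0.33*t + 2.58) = 0.2628*t^5 + 4.7565*t^4 - 3.0033*t^3 + 2.3337*t^2 + 1.1637*t - 9.0558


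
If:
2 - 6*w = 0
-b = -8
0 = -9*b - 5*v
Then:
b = 8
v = -72/5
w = 1/3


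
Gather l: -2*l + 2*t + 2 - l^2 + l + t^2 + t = -l^2 - l + t^2 + 3*t + 2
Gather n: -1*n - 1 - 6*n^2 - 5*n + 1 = -6*n^2 - 6*n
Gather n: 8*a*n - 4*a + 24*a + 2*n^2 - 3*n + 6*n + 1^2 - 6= 20*a + 2*n^2 + n*(8*a + 3) - 5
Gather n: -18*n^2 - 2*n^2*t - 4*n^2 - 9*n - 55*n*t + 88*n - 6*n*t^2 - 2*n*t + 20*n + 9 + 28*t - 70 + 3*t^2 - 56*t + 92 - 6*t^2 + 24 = n^2*(-2*t - 22) + n*(-6*t^2 - 57*t + 99) - 3*t^2 - 28*t + 55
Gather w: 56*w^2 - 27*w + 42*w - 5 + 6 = 56*w^2 + 15*w + 1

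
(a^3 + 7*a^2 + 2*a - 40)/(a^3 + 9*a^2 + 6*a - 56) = (a + 5)/(a + 7)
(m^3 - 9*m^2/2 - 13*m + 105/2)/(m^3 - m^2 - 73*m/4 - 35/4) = 2*(m - 3)/(2*m + 1)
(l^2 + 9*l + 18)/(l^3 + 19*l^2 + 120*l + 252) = (l + 3)/(l^2 + 13*l + 42)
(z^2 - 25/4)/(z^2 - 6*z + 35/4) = (2*z + 5)/(2*z - 7)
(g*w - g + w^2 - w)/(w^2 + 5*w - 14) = (g*w - g + w^2 - w)/(w^2 + 5*w - 14)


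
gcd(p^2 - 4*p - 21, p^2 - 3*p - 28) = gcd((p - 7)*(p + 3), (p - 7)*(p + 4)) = p - 7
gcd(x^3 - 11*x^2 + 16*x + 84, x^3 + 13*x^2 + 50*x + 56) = x + 2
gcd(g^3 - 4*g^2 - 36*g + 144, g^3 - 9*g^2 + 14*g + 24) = g^2 - 10*g + 24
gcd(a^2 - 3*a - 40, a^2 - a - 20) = 1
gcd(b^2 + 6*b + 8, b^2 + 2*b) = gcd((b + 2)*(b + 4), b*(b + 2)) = b + 2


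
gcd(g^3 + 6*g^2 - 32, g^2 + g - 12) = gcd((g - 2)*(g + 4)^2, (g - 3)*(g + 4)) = g + 4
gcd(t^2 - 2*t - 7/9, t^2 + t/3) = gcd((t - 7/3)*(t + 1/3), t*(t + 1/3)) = t + 1/3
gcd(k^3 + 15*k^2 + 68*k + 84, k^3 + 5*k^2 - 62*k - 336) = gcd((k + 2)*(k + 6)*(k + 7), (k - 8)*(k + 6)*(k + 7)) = k^2 + 13*k + 42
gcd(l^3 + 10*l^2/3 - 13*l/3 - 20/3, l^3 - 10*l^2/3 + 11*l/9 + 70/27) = l - 5/3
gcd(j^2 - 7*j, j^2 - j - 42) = j - 7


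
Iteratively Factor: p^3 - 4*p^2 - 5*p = (p)*(p^2 - 4*p - 5) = p*(p + 1)*(p - 5)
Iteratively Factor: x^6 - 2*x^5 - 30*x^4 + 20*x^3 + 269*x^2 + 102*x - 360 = (x - 1)*(x^5 - x^4 - 31*x^3 - 11*x^2 + 258*x + 360) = (x - 1)*(x + 3)*(x^4 - 4*x^3 - 19*x^2 + 46*x + 120) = (x - 4)*(x - 1)*(x + 3)*(x^3 - 19*x - 30) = (x - 5)*(x - 4)*(x - 1)*(x + 3)*(x^2 + 5*x + 6) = (x - 5)*(x - 4)*(x - 1)*(x + 2)*(x + 3)*(x + 3)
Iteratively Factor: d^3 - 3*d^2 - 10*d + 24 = (d - 2)*(d^2 - d - 12) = (d - 2)*(d + 3)*(d - 4)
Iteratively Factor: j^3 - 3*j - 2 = (j - 2)*(j^2 + 2*j + 1) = (j - 2)*(j + 1)*(j + 1)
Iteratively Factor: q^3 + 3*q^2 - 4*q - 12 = (q + 2)*(q^2 + q - 6) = (q - 2)*(q + 2)*(q + 3)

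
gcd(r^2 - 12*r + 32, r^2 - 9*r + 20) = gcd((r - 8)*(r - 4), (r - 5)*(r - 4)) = r - 4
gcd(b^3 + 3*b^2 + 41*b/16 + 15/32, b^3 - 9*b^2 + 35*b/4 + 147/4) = b + 3/2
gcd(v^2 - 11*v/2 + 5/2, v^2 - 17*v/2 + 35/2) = v - 5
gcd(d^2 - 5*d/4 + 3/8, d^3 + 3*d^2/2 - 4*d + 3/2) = d - 1/2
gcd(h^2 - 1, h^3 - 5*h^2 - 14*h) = 1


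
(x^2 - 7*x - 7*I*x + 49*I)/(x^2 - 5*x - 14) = (x - 7*I)/(x + 2)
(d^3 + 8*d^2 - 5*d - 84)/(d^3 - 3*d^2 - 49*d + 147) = (d + 4)/(d - 7)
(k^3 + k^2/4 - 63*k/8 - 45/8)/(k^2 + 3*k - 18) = (8*k^2 + 26*k + 15)/(8*(k + 6))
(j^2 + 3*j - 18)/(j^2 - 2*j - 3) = (j + 6)/(j + 1)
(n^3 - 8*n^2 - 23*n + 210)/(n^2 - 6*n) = n - 2 - 35/n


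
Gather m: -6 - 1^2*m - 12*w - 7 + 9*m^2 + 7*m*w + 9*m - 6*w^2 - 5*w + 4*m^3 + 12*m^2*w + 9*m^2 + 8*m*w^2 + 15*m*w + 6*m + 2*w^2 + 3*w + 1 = 4*m^3 + m^2*(12*w + 18) + m*(8*w^2 + 22*w + 14) - 4*w^2 - 14*w - 12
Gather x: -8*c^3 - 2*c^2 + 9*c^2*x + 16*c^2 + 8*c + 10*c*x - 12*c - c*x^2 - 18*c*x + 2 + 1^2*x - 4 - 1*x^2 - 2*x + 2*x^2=-8*c^3 + 14*c^2 - 4*c + x^2*(1 - c) + x*(9*c^2 - 8*c - 1) - 2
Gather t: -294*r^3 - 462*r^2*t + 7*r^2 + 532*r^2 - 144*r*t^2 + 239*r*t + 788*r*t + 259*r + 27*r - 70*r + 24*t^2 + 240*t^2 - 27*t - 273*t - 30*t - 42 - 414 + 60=-294*r^3 + 539*r^2 + 216*r + t^2*(264 - 144*r) + t*(-462*r^2 + 1027*r - 330) - 396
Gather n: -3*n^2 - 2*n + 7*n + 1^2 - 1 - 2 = -3*n^2 + 5*n - 2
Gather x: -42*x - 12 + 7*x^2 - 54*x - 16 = 7*x^2 - 96*x - 28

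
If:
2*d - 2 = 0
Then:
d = 1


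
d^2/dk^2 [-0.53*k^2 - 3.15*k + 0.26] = -1.06000000000000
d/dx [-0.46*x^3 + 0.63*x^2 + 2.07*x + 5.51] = -1.38*x^2 + 1.26*x + 2.07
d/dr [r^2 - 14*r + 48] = 2*r - 14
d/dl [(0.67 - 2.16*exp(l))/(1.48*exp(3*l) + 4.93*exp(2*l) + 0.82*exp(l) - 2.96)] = (6.3936*exp(3*l) + 7.674*exp(2*l) - 6.6062*exp(l) + 5.8442)*exp(l)/(2.1904*exp(6*l) + 14.5928*exp(5*l) + 26.7321*exp(4*l) - 0.676400000000001*exp(3*l) - 28.5132*exp(2*l) - 4.8544*exp(l) + 8.7616)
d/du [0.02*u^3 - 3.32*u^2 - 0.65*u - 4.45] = 0.06*u^2 - 6.64*u - 0.65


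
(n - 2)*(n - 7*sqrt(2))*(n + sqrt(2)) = n^3 - 6*sqrt(2)*n^2 - 2*n^2 - 14*n + 12*sqrt(2)*n + 28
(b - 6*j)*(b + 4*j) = b^2 - 2*b*j - 24*j^2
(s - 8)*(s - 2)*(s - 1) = s^3 - 11*s^2 + 26*s - 16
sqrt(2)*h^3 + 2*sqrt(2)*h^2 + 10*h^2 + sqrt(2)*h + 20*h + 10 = (h + 1)*(h + 5*sqrt(2))*(sqrt(2)*h + sqrt(2))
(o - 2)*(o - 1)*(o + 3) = o^3 - 7*o + 6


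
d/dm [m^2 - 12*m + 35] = 2*m - 12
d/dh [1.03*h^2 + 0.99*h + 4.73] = 2.06*h + 0.99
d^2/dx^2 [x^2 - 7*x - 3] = 2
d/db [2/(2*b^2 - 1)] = -8*b/(2*b^2 - 1)^2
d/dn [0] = 0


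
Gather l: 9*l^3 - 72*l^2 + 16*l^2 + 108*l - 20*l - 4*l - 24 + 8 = 9*l^3 - 56*l^2 + 84*l - 16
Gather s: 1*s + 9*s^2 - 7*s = 9*s^2 - 6*s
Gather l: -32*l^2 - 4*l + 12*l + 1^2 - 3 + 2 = -32*l^2 + 8*l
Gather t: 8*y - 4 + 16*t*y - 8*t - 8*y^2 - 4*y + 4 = t*(16*y - 8) - 8*y^2 + 4*y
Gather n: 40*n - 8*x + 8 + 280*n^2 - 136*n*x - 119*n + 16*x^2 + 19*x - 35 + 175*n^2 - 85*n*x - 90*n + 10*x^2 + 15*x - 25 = 455*n^2 + n*(-221*x - 169) + 26*x^2 + 26*x - 52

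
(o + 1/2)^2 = o^2 + o + 1/4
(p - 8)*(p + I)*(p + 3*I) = p^3 - 8*p^2 + 4*I*p^2 - 3*p - 32*I*p + 24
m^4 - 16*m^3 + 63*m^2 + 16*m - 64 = (m - 8)^2*(m - 1)*(m + 1)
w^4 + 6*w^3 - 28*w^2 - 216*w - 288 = (w - 6)*(w + 2)*(w + 4)*(w + 6)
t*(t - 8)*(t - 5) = t^3 - 13*t^2 + 40*t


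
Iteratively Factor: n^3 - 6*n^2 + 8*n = (n)*(n^2 - 6*n + 8) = n*(n - 2)*(n - 4)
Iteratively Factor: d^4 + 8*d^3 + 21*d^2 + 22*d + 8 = (d + 2)*(d^3 + 6*d^2 + 9*d + 4) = (d + 1)*(d + 2)*(d^2 + 5*d + 4) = (d + 1)*(d + 2)*(d + 4)*(d + 1)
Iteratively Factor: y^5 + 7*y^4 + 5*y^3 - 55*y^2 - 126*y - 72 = (y + 4)*(y^4 + 3*y^3 - 7*y^2 - 27*y - 18) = (y + 1)*(y + 4)*(y^3 + 2*y^2 - 9*y - 18) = (y + 1)*(y + 2)*(y + 4)*(y^2 - 9) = (y - 3)*(y + 1)*(y + 2)*(y + 4)*(y + 3)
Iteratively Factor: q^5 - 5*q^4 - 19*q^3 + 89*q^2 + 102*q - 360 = (q - 5)*(q^4 - 19*q^2 - 6*q + 72) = (q - 5)*(q + 3)*(q^3 - 3*q^2 - 10*q + 24) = (q - 5)*(q + 3)^2*(q^2 - 6*q + 8) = (q - 5)*(q - 4)*(q + 3)^2*(q - 2)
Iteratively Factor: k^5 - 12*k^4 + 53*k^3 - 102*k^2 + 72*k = (k - 3)*(k^4 - 9*k^3 + 26*k^2 - 24*k) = (k - 3)^2*(k^3 - 6*k^2 + 8*k) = (k - 4)*(k - 3)^2*(k^2 - 2*k) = k*(k - 4)*(k - 3)^2*(k - 2)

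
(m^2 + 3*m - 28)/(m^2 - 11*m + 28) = (m + 7)/(m - 7)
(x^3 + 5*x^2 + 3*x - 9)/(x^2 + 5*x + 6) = (x^2 + 2*x - 3)/(x + 2)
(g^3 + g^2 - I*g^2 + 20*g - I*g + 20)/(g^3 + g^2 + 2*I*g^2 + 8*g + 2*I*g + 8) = (g - 5*I)/(g - 2*I)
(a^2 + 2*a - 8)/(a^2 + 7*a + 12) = (a - 2)/(a + 3)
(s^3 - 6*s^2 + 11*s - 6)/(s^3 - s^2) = 1 - 5/s + 6/s^2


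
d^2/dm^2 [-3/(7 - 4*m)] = 96/(4*m - 7)^3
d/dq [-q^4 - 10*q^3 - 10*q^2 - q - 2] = -4*q^3 - 30*q^2 - 20*q - 1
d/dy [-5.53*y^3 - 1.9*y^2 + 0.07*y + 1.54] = -16.59*y^2 - 3.8*y + 0.07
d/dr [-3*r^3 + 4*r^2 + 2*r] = -9*r^2 + 8*r + 2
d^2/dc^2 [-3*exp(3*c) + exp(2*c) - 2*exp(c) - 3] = (-27*exp(2*c) + 4*exp(c) - 2)*exp(c)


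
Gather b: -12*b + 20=20 - 12*b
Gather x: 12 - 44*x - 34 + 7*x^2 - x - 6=7*x^2 - 45*x - 28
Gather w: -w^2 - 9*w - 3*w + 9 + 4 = -w^2 - 12*w + 13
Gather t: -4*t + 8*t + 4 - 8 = 4*t - 4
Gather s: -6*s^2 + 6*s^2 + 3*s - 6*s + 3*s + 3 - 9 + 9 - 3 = 0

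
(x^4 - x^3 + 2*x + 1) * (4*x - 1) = 4*x^5 - 5*x^4 + x^3 + 8*x^2 + 2*x - 1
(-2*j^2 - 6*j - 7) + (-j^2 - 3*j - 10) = -3*j^2 - 9*j - 17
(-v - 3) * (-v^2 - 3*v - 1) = v^3 + 6*v^2 + 10*v + 3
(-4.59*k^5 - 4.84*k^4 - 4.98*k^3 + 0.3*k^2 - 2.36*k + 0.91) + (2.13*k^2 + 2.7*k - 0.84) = -4.59*k^5 - 4.84*k^4 - 4.98*k^3 + 2.43*k^2 + 0.34*k + 0.0700000000000001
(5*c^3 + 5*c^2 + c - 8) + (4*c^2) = 5*c^3 + 9*c^2 + c - 8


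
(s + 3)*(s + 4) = s^2 + 7*s + 12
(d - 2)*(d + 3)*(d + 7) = d^3 + 8*d^2 + d - 42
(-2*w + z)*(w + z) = -2*w^2 - w*z + z^2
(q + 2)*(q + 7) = q^2 + 9*q + 14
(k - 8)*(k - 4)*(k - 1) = k^3 - 13*k^2 + 44*k - 32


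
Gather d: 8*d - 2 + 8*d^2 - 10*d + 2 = 8*d^2 - 2*d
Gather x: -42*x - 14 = -42*x - 14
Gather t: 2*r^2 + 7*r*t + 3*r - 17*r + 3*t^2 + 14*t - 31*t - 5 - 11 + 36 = 2*r^2 - 14*r + 3*t^2 + t*(7*r - 17) + 20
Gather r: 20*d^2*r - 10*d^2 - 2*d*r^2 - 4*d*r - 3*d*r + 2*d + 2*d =-10*d^2 - 2*d*r^2 + 4*d + r*(20*d^2 - 7*d)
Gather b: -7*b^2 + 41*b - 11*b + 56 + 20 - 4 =-7*b^2 + 30*b + 72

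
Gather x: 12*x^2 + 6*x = 12*x^2 + 6*x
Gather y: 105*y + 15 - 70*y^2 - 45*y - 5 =-70*y^2 + 60*y + 10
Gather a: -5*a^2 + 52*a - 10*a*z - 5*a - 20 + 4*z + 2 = -5*a^2 + a*(47 - 10*z) + 4*z - 18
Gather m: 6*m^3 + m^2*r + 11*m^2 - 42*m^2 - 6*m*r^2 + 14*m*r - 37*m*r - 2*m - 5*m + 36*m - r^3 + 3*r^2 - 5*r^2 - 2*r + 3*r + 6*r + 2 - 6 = 6*m^3 + m^2*(r - 31) + m*(-6*r^2 - 23*r + 29) - r^3 - 2*r^2 + 7*r - 4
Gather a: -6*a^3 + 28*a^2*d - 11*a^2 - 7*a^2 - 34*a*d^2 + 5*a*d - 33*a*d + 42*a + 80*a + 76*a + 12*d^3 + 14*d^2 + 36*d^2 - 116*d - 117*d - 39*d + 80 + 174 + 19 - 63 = -6*a^3 + a^2*(28*d - 18) + a*(-34*d^2 - 28*d + 198) + 12*d^3 + 50*d^2 - 272*d + 210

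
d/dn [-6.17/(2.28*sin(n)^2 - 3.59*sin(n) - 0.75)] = (28.1352*sin(n) - 22.1503)*cos(n)/(-2.28*sin(n)^2 + 3.59*sin(n) + 0.75)^2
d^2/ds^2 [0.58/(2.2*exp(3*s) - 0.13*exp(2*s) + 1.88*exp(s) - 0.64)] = ((-11.484*exp(2*s) + 0.3016*exp(s) - 1.0904)*(2.2*exp(3*s) - 0.13*exp(2*s) + 1.88*exp(s) - 0.64) + 0.58*(6.6*exp(2*s) - 0.26*exp(s) + 1.88)*(13.2*exp(2*s) - 0.52*exp(s) + 3.76)*exp(s))*exp(s)/(2.2*exp(3*s) - 0.13*exp(2*s) + 1.88*exp(s) - 0.64)^3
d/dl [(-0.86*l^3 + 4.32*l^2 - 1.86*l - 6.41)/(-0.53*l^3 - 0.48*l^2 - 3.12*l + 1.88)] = (2.22044604925031e-16*l^5 + 2.7024*l^4 + 3.3948*l^3 - 29.4135*l^2 + 10.0896*l - 23.496)/(0.2809*l^6 + 0.5088*l^5 + 3.5376*l^4 + 1.0024*l^3 + 7.9296*l^2 - 11.7312*l + 3.5344)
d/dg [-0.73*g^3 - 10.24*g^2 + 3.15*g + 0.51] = -2.19*g^2 - 20.48*g + 3.15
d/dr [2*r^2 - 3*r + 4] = 4*r - 3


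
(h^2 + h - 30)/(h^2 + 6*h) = (h - 5)/h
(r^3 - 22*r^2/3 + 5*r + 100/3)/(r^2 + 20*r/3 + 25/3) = (r^2 - 9*r + 20)/(r + 5)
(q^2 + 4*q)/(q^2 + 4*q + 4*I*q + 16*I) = q/(q + 4*I)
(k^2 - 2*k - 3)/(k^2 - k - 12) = (-k^2 + 2*k + 3)/(-k^2 + k + 12)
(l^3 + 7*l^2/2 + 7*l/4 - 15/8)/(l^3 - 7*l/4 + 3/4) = (l + 5/2)/(l - 1)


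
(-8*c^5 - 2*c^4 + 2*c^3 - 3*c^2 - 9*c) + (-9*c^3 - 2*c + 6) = -8*c^5 - 2*c^4 - 7*c^3 - 3*c^2 - 11*c + 6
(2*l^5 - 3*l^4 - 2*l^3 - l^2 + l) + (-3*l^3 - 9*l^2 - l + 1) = 2*l^5 - 3*l^4 - 5*l^3 - 10*l^2 + 1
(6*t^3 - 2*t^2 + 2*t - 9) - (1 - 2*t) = 6*t^3 - 2*t^2 + 4*t - 10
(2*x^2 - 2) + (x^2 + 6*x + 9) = 3*x^2 + 6*x + 7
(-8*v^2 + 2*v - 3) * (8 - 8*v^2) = 64*v^4 - 16*v^3 - 40*v^2 + 16*v - 24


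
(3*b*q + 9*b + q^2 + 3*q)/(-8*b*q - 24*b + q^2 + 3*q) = (3*b + q)/(-8*b + q)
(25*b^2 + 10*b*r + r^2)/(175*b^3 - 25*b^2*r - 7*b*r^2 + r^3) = (5*b + r)/(35*b^2 - 12*b*r + r^2)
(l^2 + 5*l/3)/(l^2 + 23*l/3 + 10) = l/(l + 6)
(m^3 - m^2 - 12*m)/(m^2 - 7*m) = (m^2 - m - 12)/(m - 7)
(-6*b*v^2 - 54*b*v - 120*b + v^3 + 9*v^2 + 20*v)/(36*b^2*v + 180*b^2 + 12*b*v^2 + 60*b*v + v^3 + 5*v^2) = (-6*b*v - 24*b + v^2 + 4*v)/(36*b^2 + 12*b*v + v^2)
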